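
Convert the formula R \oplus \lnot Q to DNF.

R \oplus \lnot Q
= (R \land \lnot \lnot Q) \lor (\lnot R \land \lnot Q)   [expand \oplus]
= (R \land Q) \lor (\lnot R \land \lnot Q)   [double negation]

(R \land Q) \lor (\lnot R \land \lnot Q)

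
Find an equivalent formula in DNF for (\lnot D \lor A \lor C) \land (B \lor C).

(\lnot D \lor A \lor C) \land (B \lor C)
≡ (\lnot D \land B) \lor (\lnot D \land C) \lor (A \land B) \lor (A \land C) \lor (C \land B) \lor (C \land C)   [distribute \land over \lor]
≡ (\lnot D \land B) \lor (A \land B) \lor C   [simplify]

(\lnot D \land B) \lor (A \land B) \lor C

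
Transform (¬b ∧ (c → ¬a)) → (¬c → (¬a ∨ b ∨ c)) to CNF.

b ∨ c ∨ ¬a

(¬b ∧ (c → ¬a)) → (¬c → (¬a ∨ b ∨ c))
= ¬(¬b ∧ (c → ¬a)) ∨ (¬c → (¬a ∨ b ∨ c))   [eliminate →]
= ¬(¬b ∧ (¬c ∨ ¬a)) ∨ (¬c → (¬a ∨ b ∨ c))   [eliminate →]
= ¬(¬b ∧ (¬c ∨ ¬a)) ∨ ¬¬c ∨ ¬a ∨ b ∨ c   [eliminate →]
= ¬¬b ∨ ¬(¬c ∨ ¬a) ∨ ¬¬c ∨ ¬a ∨ b ∨ c   [De Morgan]
= b ∨ ¬(¬c ∨ ¬a) ∨ ¬¬c ∨ ¬a ∨ b ∨ c   [double negation]
= b ∨ (¬¬c ∧ ¬¬a) ∨ ¬¬c ∨ ¬a ∨ b ∨ c   [De Morgan]
= b ∨ (c ∧ ¬¬a) ∨ ¬¬c ∨ ¬a ∨ b ∨ c   [double negation]
= b ∨ (c ∧ a) ∨ ¬¬c ∨ ¬a ∨ b ∨ c   [double negation]
= b ∨ (c ∧ a) ∨ c ∨ ¬a ∨ b ∨ c   [double negation]
= (b ∨ c ∨ c ∨ ¬a ∨ b ∨ c) ∧ (b ∨ a ∨ c ∨ ¬a ∨ b ∨ c)   [distribute ∨ over ∧]
= b ∨ c ∨ ¬a   [simplify]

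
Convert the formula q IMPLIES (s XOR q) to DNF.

NOT q OR (NOT s AND q)

q IMPLIES (s XOR q)
≡ NOT q OR (s XOR q)   (eliminate IMPLIES)
≡ NOT q OR (s AND NOT q) OR (NOT s AND q)   (expand XOR)
≡ NOT q OR (NOT s AND q)   (simplify)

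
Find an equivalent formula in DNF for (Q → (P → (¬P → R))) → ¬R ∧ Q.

¬R ∧ Q

(Q → (P → (¬P → R))) → ¬R ∧ Q
⇔ ¬(Q → (P → (¬P → R))) ∨ ¬R ∧ Q   [eliminate →]
⇔ ¬(¬Q ∨ (P → (¬P → R))) ∨ ¬R ∧ Q   [eliminate →]
⇔ ¬(¬Q ∨ ¬P ∨ (¬P → R)) ∨ ¬R ∧ Q   [eliminate →]
⇔ ¬(¬Q ∨ ¬P ∨ ¬¬P ∨ R) ∨ ¬R ∧ Q   [eliminate →]
⇔ ¬¬Q ∧ ¬¬P ∧ ¬¬¬P ∧ ¬R ∨ ¬R ∧ Q   [De Morgan]
⇔ Q ∧ ¬¬P ∧ ¬¬¬P ∧ ¬R ∨ ¬R ∧ Q   [double negation]
⇔ Q ∧ P ∧ ¬¬¬P ∧ ¬R ∨ ¬R ∧ Q   [double negation]
⇔ Q ∧ P ∧ ¬P ∧ ¬R ∨ ¬R ∧ Q   [double negation]
⇔ ¬R ∧ Q   [simplify]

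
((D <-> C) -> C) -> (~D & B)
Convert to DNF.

(~D & ~C) | (~D & B)

((D <-> C) -> C) -> (~D & B)
⇔ ~((D <-> C) -> C) | (~D & B)   [eliminate ->]
⇔ ~(~(D <-> C) | C) | (~D & B)   [eliminate ->]
⇔ ~(~((D -> C) & (C -> D)) | C) | (~D & B)   [eliminate <->]
⇔ ~(~((~D | C) & (C -> D)) | C) | (~D & B)   [eliminate ->]
⇔ ~(~((~D | C) & (~C | D)) | C) | (~D & B)   [eliminate ->]
⇔ (~~((~D | C) & (~C | D)) & ~C) | (~D & B)   [De Morgan]
⇔ ((~D | C) & (~C | D) & ~C) | (~D & B)   [double negation]
⇔ (~D & ~C & ~C) | (~D & D & ~C) | (C & ~C & ~C) | (C & D & ~C) | (~D & B)   [distribute & over |]
⇔ (~D & ~C) | (~D & B)   [simplify]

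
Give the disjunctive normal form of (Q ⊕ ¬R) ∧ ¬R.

(Q ⊕ ¬R) ∧ ¬R
≡ ((Q ∧ ¬¬R) ∨ (¬Q ∧ ¬R)) ∧ ¬R   — expand ⊕
≡ ((Q ∧ R) ∨ (¬Q ∧ ¬R)) ∧ ¬R   — double negation
≡ (Q ∧ R ∧ ¬R) ∨ (¬Q ∧ ¬R ∧ ¬R)   — distribute ∧ over ∨
≡ ¬Q ∧ ¬R   — simplify

¬Q ∧ ¬R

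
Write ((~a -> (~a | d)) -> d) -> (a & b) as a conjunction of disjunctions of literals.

((~a -> (~a | d)) -> d) -> (a & b)
≡ ~((~a -> (~a | d)) -> d) | (a & b)   (eliminate ->)
≡ ~(~(~a -> (~a | d)) | d) | (a & b)   (eliminate ->)
≡ ~(~(~~a | ~a | d) | d) | (a & b)   (eliminate ->)
≡ (~~(~~a | ~a | d) & ~d) | (a & b)   (De Morgan)
≡ ((~~a | ~a | d) & ~d) | (a & b)   (double negation)
≡ ((a | ~a | d) & ~d) | (a & b)   (double negation)
≡ (a | ~a | d | a) & (a | ~a | d | b) & (~d | a) & (~d | b)   (distribute | over &)
≡ (~d | a) & (~d | b)   (simplify)

(~d | a) & (~d | b)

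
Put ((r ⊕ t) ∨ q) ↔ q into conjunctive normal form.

((r ⊕ t) ∨ q) ↔ q
≡ (((r ⊕ t) ∨ q) → q) ∧ (q → ((r ⊕ t) ∨ q))   [eliminate ↔]
≡ (¬((r ⊕ t) ∨ q) ∨ q) ∧ (q → ((r ⊕ t) ∨ q))   [eliminate →]
≡ (¬(((r ∨ t) ∧ ¬(r ∧ t)) ∨ q) ∨ q) ∧ (q → ((r ⊕ t) ∨ q))   [expand ⊕]
≡ (¬(((r ∨ t) ∧ ¬(r ∧ t)) ∨ q) ∨ q) ∧ (¬q ∨ (r ⊕ t) ∨ q)   [eliminate →]
≡ (¬(((r ∨ t) ∧ ¬(r ∧ t)) ∨ q) ∨ q) ∧ (¬q ∨ ((r ∨ t) ∧ ¬(r ∧ t)) ∨ q)   [expand ⊕]
≡ ((¬((r ∨ t) ∧ ¬(r ∧ t)) ∧ ¬q) ∨ q) ∧ (¬q ∨ ((r ∨ t) ∧ ¬(r ∧ t)) ∨ q)   [De Morgan]
≡ (((¬(r ∨ t) ∨ ¬¬(r ∧ t)) ∧ ¬q) ∨ q) ∧ (¬q ∨ ((r ∨ t) ∧ ¬(r ∧ t)) ∨ q)   [De Morgan]
≡ ((((¬r ∧ ¬t) ∨ ¬¬(r ∧ t)) ∧ ¬q) ∨ q) ∧ (¬q ∨ ((r ∨ t) ∧ ¬(r ∧ t)) ∨ q)   [De Morgan]
≡ ((((¬r ∧ ¬t) ∨ (r ∧ t)) ∧ ¬q) ∨ q) ∧ (¬q ∨ ((r ∨ t) ∧ ¬(r ∧ t)) ∨ q)   [double negation]
≡ ((((¬r ∧ ¬t) ∨ (r ∧ t)) ∧ ¬q) ∨ q) ∧ (¬q ∨ ((r ∨ t) ∧ (¬r ∨ ¬t)) ∨ q)   [De Morgan]
≡ (¬r ∨ r ∨ q) ∧ (¬r ∨ t ∨ q) ∧ (¬t ∨ r ∨ q) ∧ (¬t ∨ t ∨ q) ∧ (¬q ∨ q) ∧ (¬q ∨ r ∨ t ∨ q) ∧ (¬q ∨ ¬r ∨ ¬t ∨ q)   [distribute ∨ over ∧]
≡ (¬r ∨ t ∨ q) ∧ (¬t ∨ r ∨ q)   [simplify]

(¬r ∨ t ∨ q) ∧ (¬t ∨ r ∨ q)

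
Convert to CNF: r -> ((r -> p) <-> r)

r -> ((r -> p) <-> r)
≡ ~r | ((r -> p) <-> r)   — eliminate ->
≡ ~r | (((r -> p) -> r) & (r -> (r -> p)))   — eliminate <->
≡ ~r | ((~(r -> p) | r) & (r -> (r -> p)))   — eliminate ->
≡ ~r | ((~(~r | p) | r) & (r -> (r -> p)))   — eliminate ->
≡ ~r | ((~(~r | p) | r) & (~r | (r -> p)))   — eliminate ->
≡ ~r | ((~(~r | p) | r) & (~r | ~r | p))   — eliminate ->
≡ ~r | (((~~r & ~p) | r) & (~r | ~r | p))   — De Morgan
≡ ~r | (((r & ~p) | r) & (~r | ~r | p))   — double negation
≡ (~r | r | r) & (~r | ~p | r) & (~r | ~r | ~r | p)   — distribute | over &
≡ ~r | p   — simplify

~r | p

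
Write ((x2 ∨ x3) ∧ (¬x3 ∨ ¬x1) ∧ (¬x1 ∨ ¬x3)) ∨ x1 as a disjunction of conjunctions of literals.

((x2 ∨ x3) ∧ (¬x3 ∨ ¬x1) ∧ (¬x1 ∨ ¬x3)) ∨ x1
≡ (x2 ∧ ¬x3 ∧ ¬x1) ∨ (x2 ∧ ¬x3 ∧ ¬x3) ∨ (x2 ∧ ¬x1 ∧ ¬x1) ∨ (x2 ∧ ¬x1 ∧ ¬x3) ∨ (x3 ∧ ¬x3 ∧ ¬x1) ∨ (x3 ∧ ¬x3 ∧ ¬x3) ∨ (x3 ∧ ¬x1 ∧ ¬x1) ∨ (x3 ∧ ¬x1 ∧ ¬x3) ∨ x1   — distribute ∧ over ∨
≡ (x2 ∧ ¬x3) ∨ (x2 ∧ ¬x1) ∨ (x3 ∧ ¬x1) ∨ x1   — simplify

(x2 ∧ ¬x3) ∨ (x2 ∧ ¬x1) ∨ (x3 ∧ ¬x1) ∨ x1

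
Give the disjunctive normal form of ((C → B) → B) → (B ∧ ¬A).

((C → B) → B) → (B ∧ ¬A)
⇔ ¬((C → B) → B) ∨ (B ∧ ¬A)   (eliminate →)
⇔ ¬(¬(C → B) ∨ B) ∨ (B ∧ ¬A)   (eliminate →)
⇔ ¬(¬(¬C ∨ B) ∨ B) ∨ (B ∧ ¬A)   (eliminate →)
⇔ (¬¬(¬C ∨ B) ∧ ¬B) ∨ (B ∧ ¬A)   (De Morgan)
⇔ ((¬C ∨ B) ∧ ¬B) ∨ (B ∧ ¬A)   (double negation)
⇔ (¬C ∧ ¬B) ∨ (B ∧ ¬B) ∨ (B ∧ ¬A)   (distribute ∧ over ∨)
⇔ (¬C ∧ ¬B) ∨ (B ∧ ¬A)   (simplify)

(¬C ∧ ¬B) ∨ (B ∧ ¬A)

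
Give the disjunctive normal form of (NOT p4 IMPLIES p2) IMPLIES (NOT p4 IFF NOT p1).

(NOT p4 AND NOT p2) OR (p4 AND p1) OR (NOT p1 AND NOT p4)

(NOT p4 IMPLIES p2) IMPLIES (NOT p4 IFF NOT p1)
≡ NOT (NOT p4 IMPLIES p2) OR (NOT p4 IFF NOT p1)   [eliminate IMPLIES]
≡ NOT (NOT NOT p4 OR p2) OR (NOT p4 IFF NOT p1)   [eliminate IMPLIES]
≡ NOT (NOT NOT p4 OR p2) OR ((NOT p4 IMPLIES NOT p1) AND (NOT p1 IMPLIES NOT p4))   [eliminate IFF]
≡ NOT (NOT NOT p4 OR p2) OR ((NOT NOT p4 OR NOT p1) AND (NOT p1 IMPLIES NOT p4))   [eliminate IMPLIES]
≡ NOT (NOT NOT p4 OR p2) OR ((NOT NOT p4 OR NOT p1) AND (NOT NOT p1 OR NOT p4))   [eliminate IMPLIES]
≡ (NOT NOT NOT p4 AND NOT p2) OR ((NOT NOT p4 OR NOT p1) AND (NOT NOT p1 OR NOT p4))   [De Morgan]
≡ (NOT p4 AND NOT p2) OR ((NOT NOT p4 OR NOT p1) AND (NOT NOT p1 OR NOT p4))   [double negation]
≡ (NOT p4 AND NOT p2) OR ((p4 OR NOT p1) AND (NOT NOT p1 OR NOT p4))   [double negation]
≡ (NOT p4 AND NOT p2) OR ((p4 OR NOT p1) AND (p1 OR NOT p4))   [double negation]
≡ (NOT p4 AND NOT p2) OR (p4 AND p1) OR (p4 AND NOT p4) OR (NOT p1 AND p1) OR (NOT p1 AND NOT p4)   [distribute AND over OR]
≡ (NOT p4 AND NOT p2) OR (p4 AND p1) OR (NOT p1 AND NOT p4)   [simplify]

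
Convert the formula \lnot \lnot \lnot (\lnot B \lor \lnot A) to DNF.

\lnot \lnot \lnot (\lnot B \lor \lnot A)
⇔ \lnot (\lnot B \lor \lnot A)   [double negation]
⇔ \lnot \lnot B \land \lnot \lnot A   [De Morgan]
⇔ B \land \lnot \lnot A   [double negation]
⇔ B \land A   [double negation]

B \land A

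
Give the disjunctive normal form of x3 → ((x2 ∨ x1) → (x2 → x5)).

¬x3 ∨ ¬x2 ∨ x5

x3 → ((x2 ∨ x1) → (x2 → x5))
⇔ ¬x3 ∨ ((x2 ∨ x1) → (x2 → x5))   [eliminate →]
⇔ ¬x3 ∨ ¬(x2 ∨ x1) ∨ (x2 → x5)   [eliminate →]
⇔ ¬x3 ∨ ¬(x2 ∨ x1) ∨ ¬x2 ∨ x5   [eliminate →]
⇔ ¬x3 ∨ (¬x2 ∧ ¬x1) ∨ ¬x2 ∨ x5   [De Morgan]
⇔ ¬x3 ∨ ¬x2 ∨ x5   [simplify]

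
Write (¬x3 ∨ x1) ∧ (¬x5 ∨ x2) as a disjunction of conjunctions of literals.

¬x3 ∧ ¬x5 ∨ ¬x3 ∧ x2 ∨ x1 ∧ ¬x5 ∨ x1 ∧ x2

(¬x3 ∨ x1) ∧ (¬x5 ∨ x2)
⇔ ¬x3 ∧ ¬x5 ∨ ¬x3 ∧ x2 ∨ x1 ∧ ¬x5 ∨ x1 ∧ x2   [distribute ∧ over ∨]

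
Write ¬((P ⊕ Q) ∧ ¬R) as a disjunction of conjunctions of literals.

¬((P ⊕ Q) ∧ ¬R)
⇔ ¬(((P ∧ ¬Q) ∨ (¬P ∧ Q)) ∧ ¬R)   [expand ⊕]
⇔ ¬((P ∧ ¬Q) ∨ (¬P ∧ Q)) ∨ ¬¬R   [De Morgan]
⇔ (¬(P ∧ ¬Q) ∧ ¬(¬P ∧ Q)) ∨ ¬¬R   [De Morgan]
⇔ ((¬P ∨ ¬¬Q) ∧ ¬(¬P ∧ Q)) ∨ ¬¬R   [De Morgan]
⇔ ((¬P ∨ Q) ∧ ¬(¬P ∧ Q)) ∨ ¬¬R   [double negation]
⇔ ((¬P ∨ Q) ∧ (¬¬P ∨ ¬Q)) ∨ ¬¬R   [De Morgan]
⇔ ((¬P ∨ Q) ∧ (P ∨ ¬Q)) ∨ ¬¬R   [double negation]
⇔ ((¬P ∨ Q) ∧ (P ∨ ¬Q)) ∨ R   [double negation]
⇔ (¬P ∧ P) ∨ (¬P ∧ ¬Q) ∨ (Q ∧ P) ∨ (Q ∧ ¬Q) ∨ R   [distribute ∧ over ∨]
⇔ (¬P ∧ ¬Q) ∨ (Q ∧ P) ∨ R   [simplify]

(¬P ∧ ¬Q) ∨ (Q ∧ P) ∨ R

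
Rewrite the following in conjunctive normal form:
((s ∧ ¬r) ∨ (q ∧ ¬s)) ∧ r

(s ∨ q) ∧ (¬r ∨ q) ∧ (¬r ∨ ¬s) ∧ r

((s ∧ ¬r) ∨ (q ∧ ¬s)) ∧ r
⇔ (s ∨ q) ∧ (s ∨ ¬s) ∧ (¬r ∨ q) ∧ (¬r ∨ ¬s) ∧ r
⇔ (s ∨ q) ∧ (¬r ∨ q) ∧ (¬r ∨ ¬s) ∧ r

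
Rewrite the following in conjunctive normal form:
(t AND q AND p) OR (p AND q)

(t AND q AND p) OR (p AND q)
≡ (t OR p) AND (t OR q) AND (q OR p) AND (q OR q) AND (p OR p) AND (p OR q)   [distribute OR over AND]
≡ q AND p   [simplify]

q AND p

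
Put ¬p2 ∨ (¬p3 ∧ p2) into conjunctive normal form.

¬p2 ∨ ¬p3

¬p2 ∨ (¬p3 ∧ p2)
≡ (¬p2 ∨ ¬p3) ∧ (¬p2 ∨ p2)
≡ ¬p2 ∨ ¬p3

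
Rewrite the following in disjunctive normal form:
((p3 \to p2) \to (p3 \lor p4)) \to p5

((p3 \to p2) \to (p3 \lor p4)) \to p5
⇔ \lnot ((p3 \to p2) \to (p3 \lor p4)) \lor p5   — eliminate \to
⇔ \lnot (\lnot (p3 \to p2) \lor p3 \lor p4) \lor p5   — eliminate \to
⇔ \lnot (\lnot (\lnot p3 \lor p2) \lor p3 \lor p4) \lor p5   — eliminate \to
⇔ (\lnot \lnot (\lnot p3 \lor p2) \land \lnot p3 \land \lnot p4) \lor p5   — De Morgan
⇔ ((\lnot p3 \lor p2) \land \lnot p3 \land \lnot p4) \lor p5   — double negation
⇔ (\lnot p3 \land \lnot p3 \land \lnot p4) \lor (p2 \land \lnot p3 \land \lnot p4) \lor p5   — distribute \land over \lor
⇔ (\lnot p3 \land \lnot p4) \lor p5   — simplify

(\lnot p3 \land \lnot p4) \lor p5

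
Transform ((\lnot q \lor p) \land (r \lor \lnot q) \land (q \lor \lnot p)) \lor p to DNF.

(\lnot q \land \lnot p) \lor p

((\lnot q \lor p) \land (r \lor \lnot q) \land (q \lor \lnot p)) \lor p
⇔ (\lnot q \land r \land q) \lor (\lnot q \land r \land \lnot p) \lor (\lnot q \land \lnot q \land q) \lor (\lnot q \land \lnot q \land \lnot p) \lor (p \land r \land q) \lor (p \land r \land \lnot p) \lor (p \land \lnot q \land q) \lor (p \land \lnot q \land \lnot p) \lor p   (distribute \land over \lor)
⇔ (\lnot q \land \lnot p) \lor p   (simplify)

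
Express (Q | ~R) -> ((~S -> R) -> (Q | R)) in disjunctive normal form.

(~S & ~R) | Q | R

(Q | ~R) -> ((~S -> R) -> (Q | R))
= ~(Q | ~R) | ((~S -> R) -> (Q | R))
= ~(Q | ~R) | ~(~S -> R) | Q | R
= ~(Q | ~R) | ~(~~S | R) | Q | R
= (~Q & ~~R) | ~(~~S | R) | Q | R
= (~Q & R) | ~(~~S | R) | Q | R
= (~Q & R) | (~~~S & ~R) | Q | R
= (~Q & R) | (~S & ~R) | Q | R
= (~S & ~R) | Q | R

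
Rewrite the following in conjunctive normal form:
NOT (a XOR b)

NOT (a XOR b)
≡ NOT ((a OR b) AND NOT (a AND b))   (expand XOR)
≡ NOT (a OR b) OR NOT NOT (a AND b)   (De Morgan)
≡ (NOT a AND NOT b) OR NOT NOT (a AND b)   (De Morgan)
≡ (NOT a AND NOT b) OR (a AND b)   (double negation)
≡ (NOT a OR a) AND (NOT a OR b) AND (NOT b OR a) AND (NOT b OR b)   (distribute OR over AND)
≡ (NOT a OR b) AND (NOT b OR a)   (simplify)

(NOT a OR b) AND (NOT b OR a)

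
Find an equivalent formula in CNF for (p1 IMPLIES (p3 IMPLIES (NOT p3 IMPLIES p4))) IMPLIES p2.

(p1 IMPLIES (p3 IMPLIES (NOT p3 IMPLIES p4))) IMPLIES p2
= NOT (p1 IMPLIES (p3 IMPLIES (NOT p3 IMPLIES p4))) OR p2   [eliminate IMPLIES]
= NOT (NOT p1 OR (p3 IMPLIES (NOT p3 IMPLIES p4))) OR p2   [eliminate IMPLIES]
= NOT (NOT p1 OR NOT p3 OR (NOT p3 IMPLIES p4)) OR p2   [eliminate IMPLIES]
= NOT (NOT p1 OR NOT p3 OR NOT NOT p3 OR p4) OR p2   [eliminate IMPLIES]
= (NOT NOT p1 AND NOT NOT p3 AND NOT NOT NOT p3 AND NOT p4) OR p2   [De Morgan]
= (p1 AND NOT NOT p3 AND NOT NOT NOT p3 AND NOT p4) OR p2   [double negation]
= (p1 AND p3 AND NOT NOT NOT p3 AND NOT p4) OR p2   [double negation]
= (p1 AND p3 AND NOT p3 AND NOT p4) OR p2   [double negation]
= (p1 OR p2) AND (p3 OR p2) AND (NOT p3 OR p2) AND (NOT p4 OR p2)   [distribute OR over AND]

(p1 OR p2) AND (p3 OR p2) AND (NOT p3 OR p2) AND (NOT p4 OR p2)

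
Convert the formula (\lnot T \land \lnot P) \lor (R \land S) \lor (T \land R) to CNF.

(\lnot T \lor R) \land (\lnot P \lor R) \land (\lnot P \lor S \lor T)

(\lnot T \land \lnot P) \lor (R \land S) \lor (T \land R)
⇔ (\lnot T \lor R \lor T) \land (\lnot T \lor R \lor R) \land (\lnot T \lor S \lor T) \land (\lnot T \lor S \lor R) \land (\lnot P \lor R \lor T) \land (\lnot P \lor R \lor R) \land (\lnot P \lor S \lor T) \land (\lnot P \lor S \lor R)   — distribute \lor over \land
⇔ (\lnot T \lor R) \land (\lnot P \lor R) \land (\lnot P \lor S \lor T)   — simplify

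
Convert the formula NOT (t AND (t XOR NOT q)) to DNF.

NOT t OR (NOT q AND t)

NOT (t AND (t XOR NOT q))
= NOT (t AND ((t AND NOT NOT q) OR (NOT t AND NOT q)))
= NOT t OR NOT ((t AND NOT NOT q) OR (NOT t AND NOT q))
= NOT t OR (NOT (t AND NOT NOT q) AND NOT (NOT t AND NOT q))
= NOT t OR ((NOT t OR NOT NOT NOT q) AND NOT (NOT t AND NOT q))
= NOT t OR ((NOT t OR NOT q) AND NOT (NOT t AND NOT q))
= NOT t OR ((NOT t OR NOT q) AND (NOT NOT t OR NOT NOT q))
= NOT t OR ((NOT t OR NOT q) AND (t OR NOT NOT q))
= NOT t OR ((NOT t OR NOT q) AND (t OR q))
= NOT t OR (NOT t AND t) OR (NOT t AND q) OR (NOT q AND t) OR (NOT q AND q)
= NOT t OR (NOT q AND t)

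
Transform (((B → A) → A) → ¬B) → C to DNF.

(B ∧ ¬A) ∨ (A ∧ B) ∨ C

(((B → A) → A) → ¬B) → C
≡ ¬(((B → A) → A) → ¬B) ∨ C   [eliminate →]
≡ ¬(¬((B → A) → A) ∨ ¬B) ∨ C   [eliminate →]
≡ ¬(¬(¬(B → A) ∨ A) ∨ ¬B) ∨ C   [eliminate →]
≡ ¬(¬(¬(¬B ∨ A) ∨ A) ∨ ¬B) ∨ C   [eliminate →]
≡ (¬¬(¬(¬B ∨ A) ∨ A) ∧ ¬¬B) ∨ C   [De Morgan]
≡ ((¬(¬B ∨ A) ∨ A) ∧ ¬¬B) ∨ C   [double negation]
≡ (((¬¬B ∧ ¬A) ∨ A) ∧ ¬¬B) ∨ C   [De Morgan]
≡ (((B ∧ ¬A) ∨ A) ∧ ¬¬B) ∨ C   [double negation]
≡ (((B ∧ ¬A) ∨ A) ∧ B) ∨ C   [double negation]
≡ (B ∧ ¬A ∧ B) ∨ (A ∧ B) ∨ C   [distribute ∧ over ∨]
≡ (B ∧ ¬A) ∨ (A ∧ B) ∨ C   [simplify]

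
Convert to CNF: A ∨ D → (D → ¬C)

¬D ∨ ¬C

A ∨ D → (D → ¬C)
≡ ¬(A ∨ D) ∨ (D → ¬C)   — eliminate →
≡ ¬(A ∨ D) ∨ ¬D ∨ ¬C   — eliminate →
≡ ¬A ∧ ¬D ∨ ¬D ∨ ¬C   — De Morgan
≡ (¬A ∨ ¬D ∨ ¬C) ∧ (¬D ∨ ¬D ∨ ¬C)   — distribute ∨ over ∧
≡ ¬D ∨ ¬C   — simplify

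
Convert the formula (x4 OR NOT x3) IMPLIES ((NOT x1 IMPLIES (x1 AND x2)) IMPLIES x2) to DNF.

(x4 OR NOT x3) IMPLIES ((NOT x1 IMPLIES (x1 AND x2)) IMPLIES x2)
= NOT (x4 OR NOT x3) OR ((NOT x1 IMPLIES (x1 AND x2)) IMPLIES x2)   — eliminate IMPLIES
= NOT (x4 OR NOT x3) OR NOT (NOT x1 IMPLIES (x1 AND x2)) OR x2   — eliminate IMPLIES
= NOT (x4 OR NOT x3) OR NOT (NOT NOT x1 OR (x1 AND x2)) OR x2   — eliminate IMPLIES
= (NOT x4 AND NOT NOT x3) OR NOT (NOT NOT x1 OR (x1 AND x2)) OR x2   — De Morgan
= (NOT x4 AND x3) OR NOT (NOT NOT x1 OR (x1 AND x2)) OR x2   — double negation
= (NOT x4 AND x3) OR (NOT NOT NOT x1 AND NOT (x1 AND x2)) OR x2   — De Morgan
= (NOT x4 AND x3) OR (NOT x1 AND NOT (x1 AND x2)) OR x2   — double negation
= (NOT x4 AND x3) OR (NOT x1 AND (NOT x1 OR NOT x2)) OR x2   — De Morgan
= (NOT x4 AND x3) OR (NOT x1 AND NOT x1) OR (NOT x1 AND NOT x2) OR x2   — distribute AND over OR
= (NOT x4 AND x3) OR NOT x1 OR x2   — simplify

(NOT x4 AND x3) OR NOT x1 OR x2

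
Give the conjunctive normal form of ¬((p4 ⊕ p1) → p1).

¬((p4 ⊕ p1) → p1)
= ¬(¬(p4 ⊕ p1) ∨ p1)   (eliminate →)
= ¬(¬((p4 ∨ p1) ∧ ¬(p4 ∧ p1)) ∨ p1)   (expand ⊕)
= ¬¬((p4 ∨ p1) ∧ ¬(p4 ∧ p1)) ∧ ¬p1   (De Morgan)
= (p4 ∨ p1) ∧ ¬(p4 ∧ p1) ∧ ¬p1   (double negation)
= (p4 ∨ p1) ∧ (¬p4 ∨ ¬p1) ∧ ¬p1   (De Morgan)
= (p4 ∨ p1) ∧ ¬p1   (simplify)

(p4 ∨ p1) ∧ ¬p1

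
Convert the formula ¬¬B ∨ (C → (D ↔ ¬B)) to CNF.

B ∨ ¬C ∨ D

¬¬B ∨ (C → (D ↔ ¬B))
⇔ ¬¬B ∨ ¬C ∨ (D ↔ ¬B)   [eliminate →]
⇔ ¬¬B ∨ ¬C ∨ (D → ¬B) ∧ (¬B → D)   [eliminate ↔]
⇔ ¬¬B ∨ ¬C ∨ (¬D ∨ ¬B) ∧ (¬B → D)   [eliminate →]
⇔ ¬¬B ∨ ¬C ∨ (¬D ∨ ¬B) ∧ (¬¬B ∨ D)   [eliminate →]
⇔ B ∨ ¬C ∨ (¬D ∨ ¬B) ∧ (¬¬B ∨ D)   [double negation]
⇔ B ∨ ¬C ∨ (¬D ∨ ¬B) ∧ (B ∨ D)   [double negation]
⇔ (B ∨ ¬C ∨ ¬D ∨ ¬B) ∧ (B ∨ ¬C ∨ B ∨ D)   [distribute ∨ over ∧]
⇔ B ∨ ¬C ∨ D   [simplify]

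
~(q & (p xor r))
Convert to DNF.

~(q & (p xor r))
≡ ~(q & ((p & ~r) | (~p & r)))   [expand xor]
≡ ~q | ~((p & ~r) | (~p & r))   [De Morgan]
≡ ~q | (~(p & ~r) & ~(~p & r))   [De Morgan]
≡ ~q | ((~p | ~~r) & ~(~p & r))   [De Morgan]
≡ ~q | ((~p | r) & ~(~p & r))   [double negation]
≡ ~q | ((~p | r) & (~~p | ~r))   [De Morgan]
≡ ~q | ((~p | r) & (p | ~r))   [double negation]
≡ ~q | (~p & p) | (~p & ~r) | (r & p) | (r & ~r)   [distribute & over |]
≡ ~q | (~p & ~r) | (r & p)   [simplify]

~q | (~p & ~r) | (r & p)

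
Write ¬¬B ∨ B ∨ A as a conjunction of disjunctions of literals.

B ∨ A

¬¬B ∨ B ∨ A
⇔ B ∨ B ∨ A   [double negation]
⇔ B ∨ A   [simplify]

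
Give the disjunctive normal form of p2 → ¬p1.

¬p2 ∨ ¬p1

p2 → ¬p1
⇔ ¬p2 ∨ ¬p1   [eliminate →]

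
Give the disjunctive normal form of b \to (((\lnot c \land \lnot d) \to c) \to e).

b \to (((\lnot c \land \lnot d) \to c) \to e)
⇔ \lnot b \lor (((\lnot c \land \lnot d) \to c) \to e)   [eliminate \to]
⇔ \lnot b \lor \lnot ((\lnot c \land \lnot d) \to c) \lor e   [eliminate \to]
⇔ \lnot b \lor \lnot (\lnot (\lnot c \land \lnot d) \lor c) \lor e   [eliminate \to]
⇔ \lnot b \lor (\lnot \lnot (\lnot c \land \lnot d) \land \lnot c) \lor e   [De Morgan]
⇔ \lnot b \lor (\lnot c \land \lnot d \land \lnot c) \lor e   [double negation]
⇔ \lnot b \lor (\lnot c \land \lnot d) \lor e   [simplify]

\lnot b \lor (\lnot c \land \lnot d) \lor e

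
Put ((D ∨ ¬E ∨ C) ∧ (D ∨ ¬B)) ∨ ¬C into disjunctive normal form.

D ∨ (¬E ∧ ¬B) ∨ (C ∧ ¬B) ∨ ¬C

((D ∨ ¬E ∨ C) ∧ (D ∨ ¬B)) ∨ ¬C
≡ (D ∧ D) ∨ (D ∧ ¬B) ∨ (¬E ∧ D) ∨ (¬E ∧ ¬B) ∨ (C ∧ D) ∨ (C ∧ ¬B) ∨ ¬C   (distribute ∧ over ∨)
≡ D ∨ (¬E ∧ ¬B) ∨ (C ∧ ¬B) ∨ ¬C   (simplify)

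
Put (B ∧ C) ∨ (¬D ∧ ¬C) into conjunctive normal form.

(B ∨ ¬D) ∧ (B ∨ ¬C) ∧ (C ∨ ¬D)

(B ∧ C) ∨ (¬D ∧ ¬C)
≡ (B ∨ ¬D) ∧ (B ∨ ¬C) ∧ (C ∨ ¬D) ∧ (C ∨ ¬C)   — distribute ∨ over ∧
≡ (B ∨ ¬D) ∧ (B ∨ ¬C) ∧ (C ∨ ¬D)   — simplify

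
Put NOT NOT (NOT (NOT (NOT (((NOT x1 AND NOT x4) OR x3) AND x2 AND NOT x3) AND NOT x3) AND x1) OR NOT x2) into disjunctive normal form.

NOT NOT (NOT (NOT (NOT (((NOT x1 AND NOT x4) OR x3) AND x2 AND NOT x3) AND NOT x3) AND x1) OR NOT x2)
⇔ NOT (NOT (NOT (((NOT x1 AND NOT x4) OR x3) AND x2 AND NOT x3) AND NOT x3) AND x1) OR NOT x2   [double negation]
⇔ NOT NOT (NOT (((NOT x1 AND NOT x4) OR x3) AND x2 AND NOT x3) AND NOT x3) OR NOT x1 OR NOT x2   [De Morgan]
⇔ (NOT (((NOT x1 AND NOT x4) OR x3) AND x2 AND NOT x3) AND NOT x3) OR NOT x1 OR NOT x2   [double negation]
⇔ ((NOT ((NOT x1 AND NOT x4) OR x3) OR NOT x2 OR NOT NOT x3) AND NOT x3) OR NOT x1 OR NOT x2   [De Morgan]
⇔ (((NOT (NOT x1 AND NOT x4) AND NOT x3) OR NOT x2 OR NOT NOT x3) AND NOT x3) OR NOT x1 OR NOT x2   [De Morgan]
⇔ ((((NOT NOT x1 OR NOT NOT x4) AND NOT x3) OR NOT x2 OR NOT NOT x3) AND NOT x3) OR NOT x1 OR NOT x2   [De Morgan]
⇔ ((((x1 OR NOT NOT x4) AND NOT x3) OR NOT x2 OR NOT NOT x3) AND NOT x3) OR NOT x1 OR NOT x2   [double negation]
⇔ ((((x1 OR x4) AND NOT x3) OR NOT x2 OR NOT NOT x3) AND NOT x3) OR NOT x1 OR NOT x2   [double negation]
⇔ ((((x1 OR x4) AND NOT x3) OR NOT x2 OR x3) AND NOT x3) OR NOT x1 OR NOT x2   [double negation]
⇔ (x1 AND NOT x3 AND NOT x3) OR (x4 AND NOT x3 AND NOT x3) OR (NOT x2 AND NOT x3) OR (x3 AND NOT x3) OR NOT x1 OR NOT x2   [distribute AND over OR]
⇔ (x1 AND NOT x3) OR (x4 AND NOT x3) OR NOT x1 OR NOT x2   [simplify]

(x1 AND NOT x3) OR (x4 AND NOT x3) OR NOT x1 OR NOT x2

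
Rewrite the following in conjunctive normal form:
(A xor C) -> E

(A xor C) -> E
≡ ~(A xor C) | E   (eliminate ->)
≡ ~((A | C) & ~(A & C)) | E   (expand xor)
≡ ~(A | C) | ~~(A & C) | E   (De Morgan)
≡ (~A & ~C) | ~~(A & C) | E   (De Morgan)
≡ (~A & ~C) | (A & C) | E   (double negation)
≡ (~A | A | E) & (~A | C | E) & (~C | A | E) & (~C | C | E)   (distribute | over &)
≡ (~A | C | E) & (~C | A | E)   (simplify)

(~A | C | E) & (~C | A | E)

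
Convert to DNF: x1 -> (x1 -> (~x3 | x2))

x1 -> (x1 -> (~x3 | x2))
= ~x1 | (x1 -> (~x3 | x2))   [eliminate ->]
= ~x1 | ~x1 | ~x3 | x2   [eliminate ->]
= ~x1 | ~x3 | x2   [simplify]

~x1 | ~x3 | x2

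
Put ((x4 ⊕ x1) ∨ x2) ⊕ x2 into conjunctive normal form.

((x4 ⊕ x1) ∨ x2) ⊕ x2
= ((x4 ⊕ x1) ∨ x2 ∨ x2) ∧ ¬(((x4 ⊕ x1) ∨ x2) ∧ x2)   [expand ⊕]
= (((x4 ∨ x1) ∧ ¬(x4 ∧ x1)) ∨ x2 ∨ x2) ∧ ¬(((x4 ⊕ x1) ∨ x2) ∧ x2)   [expand ⊕]
= (((x4 ∨ x1) ∧ ¬(x4 ∧ x1)) ∨ x2 ∨ x2) ∧ ¬((((x4 ∨ x1) ∧ ¬(x4 ∧ x1)) ∨ x2) ∧ x2)   [expand ⊕]
= (((x4 ∨ x1) ∧ (¬x4 ∨ ¬x1)) ∨ x2 ∨ x2) ∧ ¬((((x4 ∨ x1) ∧ ¬(x4 ∧ x1)) ∨ x2) ∧ x2)   [De Morgan]
= (((x4 ∨ x1) ∧ (¬x4 ∨ ¬x1)) ∨ x2 ∨ x2) ∧ (¬(((x4 ∨ x1) ∧ ¬(x4 ∧ x1)) ∨ x2) ∨ ¬x2)   [De Morgan]
= (((x4 ∨ x1) ∧ (¬x4 ∨ ¬x1)) ∨ x2 ∨ x2) ∧ ((¬((x4 ∨ x1) ∧ ¬(x4 ∧ x1)) ∧ ¬x2) ∨ ¬x2)   [De Morgan]
= (((x4 ∨ x1) ∧ (¬x4 ∨ ¬x1)) ∨ x2 ∨ x2) ∧ (((¬(x4 ∨ x1) ∨ ¬¬(x4 ∧ x1)) ∧ ¬x2) ∨ ¬x2)   [De Morgan]
= (((x4 ∨ x1) ∧ (¬x4 ∨ ¬x1)) ∨ x2 ∨ x2) ∧ ((((¬x4 ∧ ¬x1) ∨ ¬¬(x4 ∧ x1)) ∧ ¬x2) ∨ ¬x2)   [De Morgan]
= (((x4 ∨ x1) ∧ (¬x4 ∨ ¬x1)) ∨ x2 ∨ x2) ∧ ((((¬x4 ∧ ¬x1) ∨ (x4 ∧ x1)) ∧ ¬x2) ∨ ¬x2)   [double negation]
= (x4 ∨ x1 ∨ x2 ∨ x2) ∧ (¬x4 ∨ ¬x1 ∨ x2 ∨ x2) ∧ (¬x4 ∨ x4 ∨ ¬x2) ∧ (¬x4 ∨ x1 ∨ ¬x2) ∧ (¬x1 ∨ x4 ∨ ¬x2) ∧ (¬x1 ∨ x1 ∨ ¬x2) ∧ (¬x2 ∨ ¬x2)   [distribute ∨ over ∧]
= (x4 ∨ x1 ∨ x2) ∧ (¬x4 ∨ ¬x1 ∨ x2) ∧ ¬x2   [simplify]

(x4 ∨ x1 ∨ x2) ∧ (¬x4 ∨ ¬x1 ∨ x2) ∧ ¬x2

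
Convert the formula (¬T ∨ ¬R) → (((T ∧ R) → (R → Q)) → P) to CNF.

(T ∨ P) ∧ (R ∨ P)

(¬T ∨ ¬R) → (((T ∧ R) → (R → Q)) → P)
⇔ ¬(¬T ∨ ¬R) ∨ (((T ∧ R) → (R → Q)) → P)   [eliminate →]
⇔ ¬(¬T ∨ ¬R) ∨ ¬((T ∧ R) → (R → Q)) ∨ P   [eliminate →]
⇔ ¬(¬T ∨ ¬R) ∨ ¬(¬(T ∧ R) ∨ (R → Q)) ∨ P   [eliminate →]
⇔ ¬(¬T ∨ ¬R) ∨ ¬(¬(T ∧ R) ∨ ¬R ∨ Q) ∨ P   [eliminate →]
⇔ (¬¬T ∧ ¬¬R) ∨ ¬(¬(T ∧ R) ∨ ¬R ∨ Q) ∨ P   [De Morgan]
⇔ (T ∧ ¬¬R) ∨ ¬(¬(T ∧ R) ∨ ¬R ∨ Q) ∨ P   [double negation]
⇔ (T ∧ R) ∨ ¬(¬(T ∧ R) ∨ ¬R ∨ Q) ∨ P   [double negation]
⇔ (T ∧ R) ∨ (¬¬(T ∧ R) ∧ ¬¬R ∧ ¬Q) ∨ P   [De Morgan]
⇔ (T ∧ R) ∨ (T ∧ R ∧ ¬¬R ∧ ¬Q) ∨ P   [double negation]
⇔ (T ∧ R) ∨ (T ∧ R ∧ R ∧ ¬Q) ∨ P   [double negation]
⇔ (T ∨ T ∨ P) ∧ (T ∨ R ∨ P) ∧ (T ∨ R ∨ P) ∧ (T ∨ ¬Q ∨ P) ∧ (R ∨ T ∨ P) ∧ (R ∨ R ∨ P) ∧ (R ∨ R ∨ P) ∧ (R ∨ ¬Q ∨ P)   [distribute ∨ over ∧]
⇔ (T ∨ P) ∧ (R ∨ P)   [simplify]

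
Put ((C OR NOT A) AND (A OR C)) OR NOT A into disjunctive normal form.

C OR NOT A

((C OR NOT A) AND (A OR C)) OR NOT A
≡ (C AND A) OR (C AND C) OR (NOT A AND A) OR (NOT A AND C) OR NOT A   [distribute AND over OR]
≡ C OR NOT A   [simplify]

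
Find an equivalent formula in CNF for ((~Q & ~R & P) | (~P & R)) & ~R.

(~Q | ~P) & (~Q | R) & (P | R) & ~R

((~Q & ~R & P) | (~P & R)) & ~R
= (~Q | ~P) & (~Q | R) & (~R | ~P) & (~R | R) & (P | ~P) & (P | R) & ~R   [distribute | over &]
= (~Q | ~P) & (~Q | R) & (P | R) & ~R   [simplify]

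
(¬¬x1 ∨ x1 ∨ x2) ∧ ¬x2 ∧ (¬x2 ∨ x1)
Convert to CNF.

(¬¬x1 ∨ x1 ∨ x2) ∧ ¬x2 ∧ (¬x2 ∨ x1)
= (x1 ∨ x1 ∨ x2) ∧ ¬x2 ∧ (¬x2 ∨ x1)   (double negation)
= (x1 ∨ x2) ∧ ¬x2   (simplify)

(x1 ∨ x2) ∧ ¬x2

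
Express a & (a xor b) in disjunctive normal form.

a & ~b

a & (a xor b)
≡ a & ((a & ~b) | (~a & b))   (expand xor)
≡ (a & a & ~b) | (a & ~a & b)   (distribute & over |)
≡ a & ~b   (simplify)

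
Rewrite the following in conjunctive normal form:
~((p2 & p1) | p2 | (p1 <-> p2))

~((p2 & p1) | p2 | (p1 <-> p2))
= ~((p2 & p1) | p2 | ((p1 -> p2) & (p2 -> p1)))   (eliminate <->)
= ~((p2 & p1) | p2 | ((~p1 | p2) & (p2 -> p1)))   (eliminate ->)
= ~((p2 & p1) | p2 | ((~p1 | p2) & (~p2 | p1)))   (eliminate ->)
= ~(p2 & p1) & ~p2 & ~((~p1 | p2) & (~p2 | p1))   (De Morgan)
= (~p2 | ~p1) & ~p2 & ~((~p1 | p2) & (~p2 | p1))   (De Morgan)
= (~p2 | ~p1) & ~p2 & (~(~p1 | p2) | ~(~p2 | p1))   (De Morgan)
= (~p2 | ~p1) & ~p2 & ((~~p1 & ~p2) | ~(~p2 | p1))   (De Morgan)
= (~p2 | ~p1) & ~p2 & ((p1 & ~p2) | ~(~p2 | p1))   (double negation)
= (~p2 | ~p1) & ~p2 & ((p1 & ~p2) | (~~p2 & ~p1))   (De Morgan)
= (~p2 | ~p1) & ~p2 & ((p1 & ~p2) | (p2 & ~p1))   (double negation)
= (~p2 | ~p1) & ~p2 & (p1 | p2) & (p1 | ~p1) & (~p2 | p2) & (~p2 | ~p1)   (distribute | over &)
= ~p2 & (p1 | p2)   (simplify)

~p2 & (p1 | p2)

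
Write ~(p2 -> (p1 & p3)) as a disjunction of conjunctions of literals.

~(p2 -> (p1 & p3))
⇔ ~(~p2 | (p1 & p3))   — eliminate ->
⇔ ~~p2 & ~(p1 & p3)   — De Morgan
⇔ p2 & ~(p1 & p3)   — double negation
⇔ p2 & (~p1 | ~p3)   — De Morgan
⇔ (p2 & ~p1) | (p2 & ~p3)   — distribute & over |

(p2 & ~p1) | (p2 & ~p3)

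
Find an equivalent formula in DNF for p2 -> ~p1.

p2 -> ~p1
⇔ ~p2 | ~p1   [eliminate ->]

~p2 | ~p1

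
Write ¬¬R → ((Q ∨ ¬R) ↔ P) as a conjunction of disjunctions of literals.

(¬R ∨ ¬Q ∨ P) ∧ (¬R ∨ ¬P ∨ Q)

¬¬R → ((Q ∨ ¬R) ↔ P)
⇔ ¬¬¬R ∨ ((Q ∨ ¬R) ↔ P)
⇔ ¬¬¬R ∨ (((Q ∨ ¬R) → P) ∧ (P → (Q ∨ ¬R)))
⇔ ¬¬¬R ∨ ((¬(Q ∨ ¬R) ∨ P) ∧ (P → (Q ∨ ¬R)))
⇔ ¬¬¬R ∨ ((¬(Q ∨ ¬R) ∨ P) ∧ (¬P ∨ Q ∨ ¬R))
⇔ ¬R ∨ ((¬(Q ∨ ¬R) ∨ P) ∧ (¬P ∨ Q ∨ ¬R))
⇔ ¬R ∨ (((¬Q ∧ ¬¬R) ∨ P) ∧ (¬P ∨ Q ∨ ¬R))
⇔ ¬R ∨ (((¬Q ∧ R) ∨ P) ∧ (¬P ∨ Q ∨ ¬R))
⇔ (¬R ∨ ¬Q ∨ P) ∧ (¬R ∨ R ∨ P) ∧ (¬R ∨ ¬P ∨ Q ∨ ¬R)
⇔ (¬R ∨ ¬Q ∨ P) ∧ (¬R ∨ ¬P ∨ Q)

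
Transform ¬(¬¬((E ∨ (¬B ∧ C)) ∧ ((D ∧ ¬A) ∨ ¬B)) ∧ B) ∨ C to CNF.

¬(¬¬((E ∨ (¬B ∧ C)) ∧ ((D ∧ ¬A) ∨ ¬B)) ∧ B) ∨ C
= ¬¬¬((E ∨ (¬B ∧ C)) ∧ ((D ∧ ¬A) ∨ ¬B)) ∨ ¬B ∨ C   (De Morgan)
= ¬((E ∨ (¬B ∧ C)) ∧ ((D ∧ ¬A) ∨ ¬B)) ∨ ¬B ∨ C   (double negation)
= ¬(E ∨ (¬B ∧ C)) ∨ ¬((D ∧ ¬A) ∨ ¬B) ∨ ¬B ∨ C   (De Morgan)
= (¬E ∧ ¬(¬B ∧ C)) ∨ ¬((D ∧ ¬A) ∨ ¬B) ∨ ¬B ∨ C   (De Morgan)
= (¬E ∧ (¬¬B ∨ ¬C)) ∨ ¬((D ∧ ¬A) ∨ ¬B) ∨ ¬B ∨ C   (De Morgan)
= (¬E ∧ (B ∨ ¬C)) ∨ ¬((D ∧ ¬A) ∨ ¬B) ∨ ¬B ∨ C   (double negation)
= (¬E ∧ (B ∨ ¬C)) ∨ (¬(D ∧ ¬A) ∧ ¬¬B) ∨ ¬B ∨ C   (De Morgan)
= (¬E ∧ (B ∨ ¬C)) ∨ ((¬D ∨ ¬¬A) ∧ ¬¬B) ∨ ¬B ∨ C   (De Morgan)
= (¬E ∧ (B ∨ ¬C)) ∨ ((¬D ∨ A) ∧ ¬¬B) ∨ ¬B ∨ C   (double negation)
= (¬E ∧ (B ∨ ¬C)) ∨ ((¬D ∨ A) ∧ B) ∨ ¬B ∨ C   (double negation)
= (¬E ∨ ¬D ∨ A ∨ ¬B ∨ C) ∧ (¬E ∨ B ∨ ¬B ∨ C) ∧ (B ∨ ¬C ∨ ¬D ∨ A ∨ ¬B ∨ C) ∧ (B ∨ ¬C ∨ B ∨ ¬B ∨ C)   (distribute ∨ over ∧)
= ¬E ∨ ¬D ∨ A ∨ ¬B ∨ C   (simplify)

¬E ∨ ¬D ∨ A ∨ ¬B ∨ C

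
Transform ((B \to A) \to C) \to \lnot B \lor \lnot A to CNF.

((B \to A) \to C) \to \lnot B \lor \lnot A
≡ \lnot ((B \to A) \to C) \lor \lnot B \lor \lnot A   (eliminate \to)
≡ \lnot (\lnot (B \to A) \lor C) \lor \lnot B \lor \lnot A   (eliminate \to)
≡ \lnot (\lnot (\lnot B \lor A) \lor C) \lor \lnot B \lor \lnot A   (eliminate \to)
≡ \lnot \lnot (\lnot B \lor A) \land \lnot C \lor \lnot B \lor \lnot A   (De Morgan)
≡ (\lnot B \lor A) \land \lnot C \lor \lnot B \lor \lnot A   (double negation)
≡ (\lnot B \lor A \lor \lnot B \lor \lnot A) \land (\lnot C \lor \lnot B \lor \lnot A)   (distribute \lor over \land)
≡ \lnot C \lor \lnot B \lor \lnot A   (simplify)

\lnot C \lor \lnot B \lor \lnot A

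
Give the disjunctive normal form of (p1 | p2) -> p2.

(p1 | p2) -> p2
≡ ~(p1 | p2) | p2   (eliminate ->)
≡ (~p1 & ~p2) | p2   (De Morgan)

(~p1 & ~p2) | p2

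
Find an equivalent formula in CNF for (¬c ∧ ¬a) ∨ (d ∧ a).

(¬c ∧ ¬a) ∨ (d ∧ a)
≡ (¬c ∨ d) ∧ (¬c ∨ a) ∧ (¬a ∨ d) ∧ (¬a ∨ a)   — distribute ∨ over ∧
≡ (¬c ∨ d) ∧ (¬c ∨ a) ∧ (¬a ∨ d)   — simplify

(¬c ∨ d) ∧ (¬c ∨ a) ∧ (¬a ∨ d)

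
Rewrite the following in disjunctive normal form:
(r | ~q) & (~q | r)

(r | ~q) & (~q | r)
≡ (r & ~q) | (r & r) | (~q & ~q) | (~q & r)   [distribute & over |]
≡ r | ~q   [simplify]

r | ~q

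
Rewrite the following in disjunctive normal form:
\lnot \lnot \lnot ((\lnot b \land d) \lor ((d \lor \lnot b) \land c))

(b \land \lnot d) \lor (b \land \lnot c) \lor (\lnot d \land \lnot c)

\lnot \lnot \lnot ((\lnot b \land d) \lor ((d \lor \lnot b) \land c))
= \lnot ((\lnot b \land d) \lor ((d \lor \lnot b) \land c))
= \lnot (\lnot b \land d) \land \lnot ((d \lor \lnot b) \land c)
= (\lnot \lnot b \lor \lnot d) \land \lnot ((d \lor \lnot b) \land c)
= (b \lor \lnot d) \land \lnot ((d \lor \lnot b) \land c)
= (b \lor \lnot d) \land (\lnot (d \lor \lnot b) \lor \lnot c)
= (b \lor \lnot d) \land ((\lnot d \land \lnot \lnot b) \lor \lnot c)
= (b \lor \lnot d) \land ((\lnot d \land b) \lor \lnot c)
= (b \land \lnot d \land b) \lor (b \land \lnot c) \lor (\lnot d \land \lnot d \land b) \lor (\lnot d \land \lnot c)
= (b \land \lnot d) \lor (b \land \lnot c) \lor (\lnot d \land \lnot c)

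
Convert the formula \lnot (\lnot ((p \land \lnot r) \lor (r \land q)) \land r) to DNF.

\lnot (\lnot ((p \land \lnot r) \lor (r \land q)) \land r)
≡ \lnot \lnot ((p \land \lnot r) \lor (r \land q)) \lor \lnot r   (De Morgan)
≡ (p \land \lnot r) \lor (r \land q) \lor \lnot r   (double negation)
≡ (r \land q) \lor \lnot r   (simplify)

(r \land q) \lor \lnot r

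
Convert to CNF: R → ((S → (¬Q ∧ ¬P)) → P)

R → ((S → (¬Q ∧ ¬P)) → P)
≡ ¬R ∨ ((S → (¬Q ∧ ¬P)) → P)   — eliminate →
≡ ¬R ∨ ¬(S → (¬Q ∧ ¬P)) ∨ P   — eliminate →
≡ ¬R ∨ ¬(¬S ∨ (¬Q ∧ ¬P)) ∨ P   — eliminate →
≡ ¬R ∨ (¬¬S ∧ ¬(¬Q ∧ ¬P)) ∨ P   — De Morgan
≡ ¬R ∨ (S ∧ ¬(¬Q ∧ ¬P)) ∨ P   — double negation
≡ ¬R ∨ (S ∧ (¬¬Q ∨ ¬¬P)) ∨ P   — De Morgan
≡ ¬R ∨ (S ∧ (Q ∨ ¬¬P)) ∨ P   — double negation
≡ ¬R ∨ (S ∧ (Q ∨ P)) ∨ P   — double negation
≡ (¬R ∨ S ∨ P) ∧ (¬R ∨ Q ∨ P ∨ P)   — distribute ∨ over ∧
≡ (¬R ∨ S ∨ P) ∧ (¬R ∨ Q ∨ P)   — simplify

(¬R ∨ S ∨ P) ∧ (¬R ∨ Q ∨ P)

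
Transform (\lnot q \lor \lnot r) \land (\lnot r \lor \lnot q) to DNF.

(\lnot q \lor \lnot r) \land (\lnot r \lor \lnot q)
≡ (\lnot q \land \lnot r) \lor (\lnot q \land \lnot q) \lor (\lnot r \land \lnot r) \lor (\lnot r \land \lnot q)   — distribute \land over \lor
≡ \lnot q \lor \lnot r   — simplify

\lnot q \lor \lnot r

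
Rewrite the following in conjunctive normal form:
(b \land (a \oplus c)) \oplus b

(b \land (a \oplus c)) \oplus b
= ((b \land (a \oplus c)) \lor b) \land \lnot (b \land (a \oplus c) \land b)   — expand \oplus
= ((b \land (a \lor c) \land \lnot (a \land c)) \lor b) \land \lnot (b \land (a \oplus c) \land b)   — expand \oplus
= ((b \land (a \lor c) \land \lnot (a \land c)) \lor b) \land \lnot (b \land (a \lor c) \land \lnot (a \land c) \land b)   — expand \oplus
= ((b \land (a \lor c) \land (\lnot a \lor \lnot c)) \lor b) \land \lnot (b \land (a \lor c) \land \lnot (a \land c) \land b)   — De Morgan
= ((b \land (a \lor c) \land (\lnot a \lor \lnot c)) \lor b) \land (\lnot b \lor \lnot (a \lor c) \lor \lnot \lnot (a \land c) \lor \lnot b)   — De Morgan
= ((b \land (a \lor c) \land (\lnot a \lor \lnot c)) \lor b) \land (\lnot b \lor (\lnot a \land \lnot c) \lor \lnot \lnot (a \land c) \lor \lnot b)   — De Morgan
= ((b \land (a \lor c) \land (\lnot a \lor \lnot c)) \lor b) \land (\lnot b \lor (\lnot a \land \lnot c) \lor (a \land c) \lor \lnot b)   — double negation
= (b \lor b) \land (a \lor c \lor b) \land (\lnot a \lor \lnot c \lor b) \land (\lnot b \lor \lnot a \lor a \lor \lnot b) \land (\lnot b \lor \lnot a \lor c \lor \lnot b) \land (\lnot b \lor \lnot c \lor a \lor \lnot b) \land (\lnot b \lor \lnot c \lor c \lor \lnot b)   — distribute \lor over \land
= b \land (\lnot b \lor \lnot a \lor c) \land (\lnot b \lor \lnot c \lor a)   — simplify

b \land (\lnot b \lor \lnot a \lor c) \land (\lnot b \lor \lnot c \lor a)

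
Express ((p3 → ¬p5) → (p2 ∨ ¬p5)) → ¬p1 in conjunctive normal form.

((p3 → ¬p5) → (p2 ∨ ¬p5)) → ¬p1
≡ ¬((p3 → ¬p5) → (p2 ∨ ¬p5)) ∨ ¬p1   (eliminate →)
≡ ¬(¬(p3 → ¬p5) ∨ p2 ∨ ¬p5) ∨ ¬p1   (eliminate →)
≡ ¬(¬(¬p3 ∨ ¬p5) ∨ p2 ∨ ¬p5) ∨ ¬p1   (eliminate →)
≡ (¬¬(¬p3 ∨ ¬p5) ∧ ¬p2 ∧ ¬¬p5) ∨ ¬p1   (De Morgan)
≡ ((¬p3 ∨ ¬p5) ∧ ¬p2 ∧ ¬¬p5) ∨ ¬p1   (double negation)
≡ ((¬p3 ∨ ¬p5) ∧ ¬p2 ∧ p5) ∨ ¬p1   (double negation)
≡ (¬p3 ∨ ¬p5 ∨ ¬p1) ∧ (¬p2 ∨ ¬p1) ∧ (p5 ∨ ¬p1)   (distribute ∨ over ∧)

(¬p3 ∨ ¬p5 ∨ ¬p1) ∧ (¬p2 ∨ ¬p1) ∧ (p5 ∨ ¬p1)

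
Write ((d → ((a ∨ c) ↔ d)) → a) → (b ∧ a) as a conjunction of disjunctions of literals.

(¬d ∨ a ∨ c) ∧ (¬a ∨ b)

((d → ((a ∨ c) ↔ d)) → a) → (b ∧ a)
≡ ¬((d → ((a ∨ c) ↔ d)) → a) ∨ (b ∧ a)   [eliminate →]
≡ ¬(¬(d → ((a ∨ c) ↔ d)) ∨ a) ∨ (b ∧ a)   [eliminate →]
≡ ¬(¬(¬d ∨ ((a ∨ c) ↔ d)) ∨ a) ∨ (b ∧ a)   [eliminate →]
≡ ¬(¬(¬d ∨ (((a ∨ c) → d) ∧ (d → (a ∨ c)))) ∨ a) ∨ (b ∧ a)   [eliminate ↔]
≡ ¬(¬(¬d ∨ ((¬(a ∨ c) ∨ d) ∧ (d → (a ∨ c)))) ∨ a) ∨ (b ∧ a)   [eliminate →]
≡ ¬(¬(¬d ∨ ((¬(a ∨ c) ∨ d) ∧ (¬d ∨ a ∨ c))) ∨ a) ∨ (b ∧ a)   [eliminate →]
≡ (¬¬(¬d ∨ ((¬(a ∨ c) ∨ d) ∧ (¬d ∨ a ∨ c))) ∧ ¬a) ∨ (b ∧ a)   [De Morgan]
≡ ((¬d ∨ ((¬(a ∨ c) ∨ d) ∧ (¬d ∨ a ∨ c))) ∧ ¬a) ∨ (b ∧ a)   [double negation]
≡ ((¬d ∨ (((¬a ∧ ¬c) ∨ d) ∧ (¬d ∨ a ∨ c))) ∧ ¬a) ∨ (b ∧ a)   [De Morgan]
≡ (¬d ∨ ¬a ∨ d ∨ b) ∧ (¬d ∨ ¬a ∨ d ∨ a) ∧ (¬d ∨ ¬c ∨ d ∨ b) ∧ (¬d ∨ ¬c ∨ d ∨ a) ∧ (¬d ∨ ¬d ∨ a ∨ c ∨ b) ∧ (¬d ∨ ¬d ∨ a ∨ c ∨ a) ∧ (¬a ∨ b) ∧ (¬a ∨ a)   [distribute ∨ over ∧]
≡ (¬d ∨ a ∨ c) ∧ (¬a ∨ b)   [simplify]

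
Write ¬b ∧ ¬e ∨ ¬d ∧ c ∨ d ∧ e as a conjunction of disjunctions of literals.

¬b ∧ ¬e ∨ ¬d ∧ c ∨ d ∧ e
≡ (¬b ∨ ¬d ∨ d) ∧ (¬b ∨ ¬d ∨ e) ∧ (¬b ∨ c ∨ d) ∧ (¬b ∨ c ∨ e) ∧ (¬e ∨ ¬d ∨ d) ∧ (¬e ∨ ¬d ∨ e) ∧ (¬e ∨ c ∨ d) ∧ (¬e ∨ c ∨ e)   [distribute ∨ over ∧]
≡ (¬b ∨ ¬d ∨ e) ∧ (¬b ∨ c ∨ d) ∧ (¬b ∨ c ∨ e) ∧ (¬e ∨ c ∨ d)   [simplify]

(¬b ∨ ¬d ∨ e) ∧ (¬b ∨ c ∨ d) ∧ (¬b ∨ c ∨ e) ∧ (¬e ∨ c ∨ d)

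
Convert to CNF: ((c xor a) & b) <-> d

(~c | a | ~b | d) & (~a | c | ~b | d) & (~d | c | a) & (~d | ~c | ~a) & (~d | b)

((c xor a) & b) <-> d
= (((c xor a) & b) -> d) & (d -> ((c xor a) & b))   [eliminate <->]
= (~((c xor a) & b) | d) & (d -> ((c xor a) & b))   [eliminate ->]
= (~((c | a) & ~(c & a) & b) | d) & (d -> ((c xor a) & b))   [expand xor]
= (~((c | a) & ~(c & a) & b) | d) & (~d | ((c xor a) & b))   [eliminate ->]
= (~((c | a) & ~(c & a) & b) | d) & (~d | ((c | a) & ~(c & a) & b))   [expand xor]
= (~(c | a) | ~~(c & a) | ~b | d) & (~d | ((c | a) & ~(c & a) & b))   [De Morgan]
= ((~c & ~a) | ~~(c & a) | ~b | d) & (~d | ((c | a) & ~(c & a) & b))   [De Morgan]
= ((~c & ~a) | (c & a) | ~b | d) & (~d | ((c | a) & ~(c & a) & b))   [double negation]
= ((~c & ~a) | (c & a) | ~b | d) & (~d | ((c | a) & (~c | ~a) & b))   [De Morgan]
= (~c | c | ~b | d) & (~c | a | ~b | d) & (~a | c | ~b | d) & (~a | a | ~b | d) & (~d | c | a) & (~d | ~c | ~a) & (~d | b)   [distribute | over &]
= (~c | a | ~b | d) & (~a | c | ~b | d) & (~d | c | a) & (~d | ~c | ~a) & (~d | b)   [simplify]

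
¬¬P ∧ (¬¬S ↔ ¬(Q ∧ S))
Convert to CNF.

P ∧ (¬S ∨ ¬Q) ∧ S

¬¬P ∧ (¬¬S ↔ ¬(Q ∧ S))
⇔ ¬¬P ∧ (¬¬S → ¬(Q ∧ S)) ∧ (¬(Q ∧ S) → ¬¬S)
⇔ ¬¬P ∧ (¬¬¬S ∨ ¬(Q ∧ S)) ∧ (¬(Q ∧ S) → ¬¬S)
⇔ ¬¬P ∧ (¬¬¬S ∨ ¬(Q ∧ S)) ∧ (¬¬(Q ∧ S) ∨ ¬¬S)
⇔ P ∧ (¬¬¬S ∨ ¬(Q ∧ S)) ∧ (¬¬(Q ∧ S) ∨ ¬¬S)
⇔ P ∧ (¬S ∨ ¬(Q ∧ S)) ∧ (¬¬(Q ∧ S) ∨ ¬¬S)
⇔ P ∧ (¬S ∨ ¬Q ∨ ¬S) ∧ (¬¬(Q ∧ S) ∨ ¬¬S)
⇔ P ∧ (¬S ∨ ¬Q ∨ ¬S) ∧ (Q ∧ S ∨ ¬¬S)
⇔ P ∧ (¬S ∨ ¬Q ∨ ¬S) ∧ (Q ∧ S ∨ S)
⇔ P ∧ (¬S ∨ ¬Q ∨ ¬S) ∧ (Q ∨ S) ∧ (S ∨ S)
⇔ P ∧ (¬S ∨ ¬Q) ∧ S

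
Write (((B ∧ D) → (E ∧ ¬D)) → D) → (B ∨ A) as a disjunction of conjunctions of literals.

(((B ∧ D) → (E ∧ ¬D)) → D) → (B ∨ A)
≡ ¬(((B ∧ D) → (E ∧ ¬D)) → D) ∨ B ∨ A   — eliminate →
≡ ¬(¬((B ∧ D) → (E ∧ ¬D)) ∨ D) ∨ B ∨ A   — eliminate →
≡ ¬(¬(¬(B ∧ D) ∨ (E ∧ ¬D)) ∨ D) ∨ B ∨ A   — eliminate →
≡ (¬¬(¬(B ∧ D) ∨ (E ∧ ¬D)) ∧ ¬D) ∨ B ∨ A   — De Morgan
≡ ((¬(B ∧ D) ∨ (E ∧ ¬D)) ∧ ¬D) ∨ B ∨ A   — double negation
≡ ((¬B ∨ ¬D ∨ (E ∧ ¬D)) ∧ ¬D) ∨ B ∨ A   — De Morgan
≡ (¬B ∧ ¬D) ∨ (¬D ∧ ¬D) ∨ (E ∧ ¬D ∧ ¬D) ∨ B ∨ A   — distribute ∧ over ∨
≡ ¬D ∨ B ∨ A   — simplify

¬D ∨ B ∨ A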